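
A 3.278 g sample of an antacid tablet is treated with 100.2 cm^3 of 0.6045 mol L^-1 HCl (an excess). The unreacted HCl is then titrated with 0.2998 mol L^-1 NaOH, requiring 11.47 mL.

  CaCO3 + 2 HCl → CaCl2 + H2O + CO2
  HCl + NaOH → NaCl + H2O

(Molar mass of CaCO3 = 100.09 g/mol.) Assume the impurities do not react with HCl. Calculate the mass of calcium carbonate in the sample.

n(HCl) added = 0.1002 × 0.6045 = 0.06057 mol
n(NaOH) used in back-titration = 0.01147 × 0.2998 = 3.439 × 10^-3 mol
n(HCl) left over = 3.439 × 10^-3 mol (1:1 ratio)
n(HCl) consumed by analyte = 0.06057 − 3.439 × 10^-3 = 0.05713 mol
From the 1:2 ratio, n(CaCO3) = 1/2 × 0.05713 = 0.02857 mol
mass of CaCO3 = 0.02857 × 100.09 = 2.859 g

2.859 g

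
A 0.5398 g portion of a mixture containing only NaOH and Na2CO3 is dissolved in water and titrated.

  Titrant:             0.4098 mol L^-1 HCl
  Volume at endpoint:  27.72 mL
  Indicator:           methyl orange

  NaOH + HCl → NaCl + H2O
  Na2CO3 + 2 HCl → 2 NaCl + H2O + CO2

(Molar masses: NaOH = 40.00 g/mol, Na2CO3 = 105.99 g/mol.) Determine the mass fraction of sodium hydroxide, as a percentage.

n(HCl) = 0.02772 × 0.4098 = 0.01136 mol
Let x = n(NaOH), y = n(Na2CO3).
Titrant: 1x + 2y = 0.01136;  mass: 40.00x + 105.99y = 0.5398
Solving, x = 4.787 × 10^-3 mol, y = 3.286 × 10^-3 mol
mass of NaOH = 4.787 × 10^-3 × 40.00 = 0.1915 g
% NaOH = 0.1915 / 0.5398 × 100 = 35.47 %

35.47 %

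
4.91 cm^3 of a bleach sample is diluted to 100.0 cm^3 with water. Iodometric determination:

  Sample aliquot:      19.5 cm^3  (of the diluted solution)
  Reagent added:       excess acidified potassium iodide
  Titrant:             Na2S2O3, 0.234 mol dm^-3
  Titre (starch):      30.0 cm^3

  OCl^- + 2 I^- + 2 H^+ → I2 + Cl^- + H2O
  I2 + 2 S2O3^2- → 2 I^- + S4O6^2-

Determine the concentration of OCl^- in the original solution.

3.67 mol/L

n(S2O3^2-) = 0.0300 × 0.234 = 7.02 × 10^-3 mol
n(I2) = n(S2O3^2-)/2 = 3.51 × 10^-3 mol
n(OCl^-) in the aliquot = 3.51 × 10^-3 mol (1:1 ratio)
[OCl^-]_dilute = 3.51 × 10^-3 / 0.0195 = 0.180 mol/L
[OCl^-]_original = 0.180 × 100.0/4.91 = 3.67 mol/L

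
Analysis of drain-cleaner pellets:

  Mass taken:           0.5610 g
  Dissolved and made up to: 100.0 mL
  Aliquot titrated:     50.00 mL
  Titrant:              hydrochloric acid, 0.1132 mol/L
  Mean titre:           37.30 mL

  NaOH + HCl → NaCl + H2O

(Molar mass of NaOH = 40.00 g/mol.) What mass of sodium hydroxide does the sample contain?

n(HCl) per titration = 0.03730 × 0.1132 = 4.222 × 10^-3 mol
n(NaOH) in each aliquot = 4.222 × 10^-3 mol (1:1 ratio)
n(NaOH) in the whole flask = 4.222 × 10^-3 × 100.0/50.00 = 8.445 × 10^-3 mol
mass of NaOH = 8.445 × 10^-3 × 40.00 = 0.3378 g

0.3378 g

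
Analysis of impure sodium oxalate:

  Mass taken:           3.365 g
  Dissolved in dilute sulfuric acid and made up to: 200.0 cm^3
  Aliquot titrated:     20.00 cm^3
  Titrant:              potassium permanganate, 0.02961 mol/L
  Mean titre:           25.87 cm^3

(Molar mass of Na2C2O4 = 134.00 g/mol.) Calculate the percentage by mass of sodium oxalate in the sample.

76.26 %

2 MnO4^- + 5 C2O4^2- + 16 H^+ → 2 Mn^2+ + 10 CO2 + 8 H2O
n(KMnO4) per titration = 0.02587 × 0.02961 = 7.660 × 10^-4 mol
From the 5:2 ratio, n(Na2C2O4) in each aliquot = 5/2 × 7.660 × 10^-4 = 1.915 × 10^-3 mol
n(Na2C2O4) in the whole flask = 1.915 × 10^-3 × 200.0/20.00 = 0.01915 mol
mass of Na2C2O4 = 0.01915 × 134.00 = 2.566 g
% Na2C2O4 = 2.566 / 3.365 × 100 = 76.26 %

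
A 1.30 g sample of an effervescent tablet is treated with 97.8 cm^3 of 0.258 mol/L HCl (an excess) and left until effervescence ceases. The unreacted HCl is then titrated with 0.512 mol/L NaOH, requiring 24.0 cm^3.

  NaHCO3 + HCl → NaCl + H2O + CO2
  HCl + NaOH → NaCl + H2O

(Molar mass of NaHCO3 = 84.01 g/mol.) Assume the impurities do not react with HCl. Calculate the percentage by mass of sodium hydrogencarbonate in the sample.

83.7 %

n(HCl) added = 0.0978 × 0.258 = 0.0252 mol
n(NaOH) used in back-titration = 0.0240 × 0.512 = 0.0123 mol
n(HCl) left over = 0.0123 mol (1:1 ratio)
n(HCl) consumed by analyte = 0.0252 − 0.0123 = 0.0129 mol
n(NaHCO3) = 0.0129 mol (1:1 ratio)
mass of NaHCO3 = 0.0129 × 84.01 = 1.09 g
% NaHCO3 = 1.09 / 1.30 × 100 = 83.7 %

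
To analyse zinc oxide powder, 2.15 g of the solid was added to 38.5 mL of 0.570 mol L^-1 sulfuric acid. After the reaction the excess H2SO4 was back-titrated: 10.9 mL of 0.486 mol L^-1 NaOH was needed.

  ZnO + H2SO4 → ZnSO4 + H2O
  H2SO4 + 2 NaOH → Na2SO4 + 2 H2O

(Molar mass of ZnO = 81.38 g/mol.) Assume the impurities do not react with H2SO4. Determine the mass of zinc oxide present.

1.57 g

n(H2SO4) added = 0.0385 × 0.570 = 0.0219 mol
n(NaOH) used in back-titration = 0.0109 × 0.486 = 5.30 × 10^-3 mol
From the 1:2 ratio, n(H2SO4) left over = 1/2 × 5.30 × 10^-3 = 2.65 × 10^-3 mol
n(H2SO4) consumed by analyte = 0.0219 − 2.65 × 10^-3 = 0.0193 mol
n(ZnO) = 0.0193 mol (1:1 ratio)
mass of ZnO = 0.0193 × 81.38 = 1.57 g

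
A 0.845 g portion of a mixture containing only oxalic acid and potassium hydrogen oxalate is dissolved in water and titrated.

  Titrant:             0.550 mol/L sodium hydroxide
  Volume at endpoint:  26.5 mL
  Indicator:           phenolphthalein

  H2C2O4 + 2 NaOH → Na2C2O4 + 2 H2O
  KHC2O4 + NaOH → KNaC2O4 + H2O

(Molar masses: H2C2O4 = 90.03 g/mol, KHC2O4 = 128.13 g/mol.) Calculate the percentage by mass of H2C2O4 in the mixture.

n(NaOH) = 0.0265 × 0.550 = 0.0146 mol
Let x = n(H2C2O4), y = n(KHC2O4).
Titrant: 2x + 1y = 0.0146;  mass: 90.03x + 128.13y = 0.845
Solving, x = 6.15 × 10^-3 mol, y = 2.27 × 10^-3 mol
mass of H2C2O4 = 6.15 × 10^-3 × 90.03 = 0.554 g
% H2C2O4 = 0.554 / 0.845 × 100 = 65.5 %

65.5 %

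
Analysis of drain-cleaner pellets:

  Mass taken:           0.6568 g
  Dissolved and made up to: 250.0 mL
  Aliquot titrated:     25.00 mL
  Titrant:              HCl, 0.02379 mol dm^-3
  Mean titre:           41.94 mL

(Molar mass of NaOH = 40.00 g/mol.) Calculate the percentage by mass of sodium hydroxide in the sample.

60.76 %

NaOH + HCl → NaCl + H2O
n(HCl) per titration = 0.04194 × 0.02379 = 9.978 × 10^-4 mol
n(NaOH) in each aliquot = 9.978 × 10^-4 mol (1:1 ratio)
n(NaOH) in the whole flask = 9.978 × 10^-4 × 250.0/25.00 = 9.978 × 10^-3 mol
mass of NaOH = 9.978 × 10^-3 × 40.00 = 0.3991 g
% NaOH = 0.3991 / 0.6568 × 100 = 60.76 %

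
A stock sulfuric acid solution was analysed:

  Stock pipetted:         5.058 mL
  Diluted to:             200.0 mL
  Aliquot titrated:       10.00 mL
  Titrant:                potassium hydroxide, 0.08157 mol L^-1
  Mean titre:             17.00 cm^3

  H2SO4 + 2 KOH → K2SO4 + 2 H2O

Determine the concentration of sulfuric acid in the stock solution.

n(KOH) = 0.01700 × 0.08157 = 1.387 × 10^-3 mol
From the 1:2 ratio, n(H2SO4) in the aliquot = 1/2 × 1.387 × 10^-3 = 6.933 × 10^-4 mol
[H2SO4]_dilute = 6.933 × 10^-4 / 0.01000 = 0.06933 mol/L
Dilution factor = 200.0 / 5.058 = 39.54
[H2SO4]_stock = 0.06933 × 39.54 = 2.742 mol/L

2.742 mol/L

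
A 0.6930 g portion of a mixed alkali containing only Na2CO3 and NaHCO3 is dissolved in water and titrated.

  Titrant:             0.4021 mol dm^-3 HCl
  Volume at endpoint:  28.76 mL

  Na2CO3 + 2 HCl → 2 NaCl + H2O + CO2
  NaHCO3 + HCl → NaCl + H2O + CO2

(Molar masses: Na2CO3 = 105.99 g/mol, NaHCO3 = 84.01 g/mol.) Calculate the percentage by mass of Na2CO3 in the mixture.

n(HCl) = 0.02876 × 0.4021 = 0.01156 mol
Let x = n(Na2CO3), y = n(NaHCO3).
Titrant: 2x + 1y = 0.01156;  mass: 105.99x + 84.01y = 0.6930
Solving, x = 4.490 × 10^-3 mol, y = 2.584 × 10^-3 mol
mass of Na2CO3 = 4.490 × 10^-3 × 105.99 = 0.4759 g
% Na2CO3 = 0.4759 / 0.6930 × 100 = 68.67 %

68.67 %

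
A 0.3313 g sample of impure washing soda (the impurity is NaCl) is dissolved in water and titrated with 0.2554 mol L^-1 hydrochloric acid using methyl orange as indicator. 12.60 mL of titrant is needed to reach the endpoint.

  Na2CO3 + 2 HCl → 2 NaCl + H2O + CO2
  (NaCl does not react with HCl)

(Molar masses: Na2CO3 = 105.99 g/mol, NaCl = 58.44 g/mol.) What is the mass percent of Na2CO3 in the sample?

n(HCl) = 0.01260 × 0.2554 = 3.218 × 10^-3 mol
Let x = n(Na2CO3), y = n(NaCl).
Titrant: 2x = 3.218 × 10^-3;  mass: 105.99x + 58.44y = 0.3313
Solving, x = 1.609 × 10^-3 mol, y = 2.751 × 10^-3 mol
mass of Na2CO3 = 1.609 × 10^-3 × 105.99 = 0.1705 g
% Na2CO3 = 0.1705 / 0.3313 × 100 = 51.48 %

51.48 %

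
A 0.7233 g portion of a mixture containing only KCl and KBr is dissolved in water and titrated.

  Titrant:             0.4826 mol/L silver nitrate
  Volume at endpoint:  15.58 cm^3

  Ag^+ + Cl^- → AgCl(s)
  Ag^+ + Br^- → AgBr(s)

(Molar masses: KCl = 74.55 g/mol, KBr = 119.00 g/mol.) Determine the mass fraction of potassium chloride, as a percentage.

n(AgNO3) = 0.01558 × 0.4826 = 7.519 × 10^-3 mol
Let x = n(KCl), y = n(KBr).
Titrant: 1x + 1y = 7.519 × 10^-3;  mass: 74.55x + 119.00y = 0.7233
Solving, x = 3.857 × 10^-3 mol, y = 3.662 × 10^-3 mol
mass of KCl = 3.857 × 10^-3 × 74.55 = 0.2876 g
% KCl = 0.2876 / 0.7233 × 100 = 39.76 %

39.76 %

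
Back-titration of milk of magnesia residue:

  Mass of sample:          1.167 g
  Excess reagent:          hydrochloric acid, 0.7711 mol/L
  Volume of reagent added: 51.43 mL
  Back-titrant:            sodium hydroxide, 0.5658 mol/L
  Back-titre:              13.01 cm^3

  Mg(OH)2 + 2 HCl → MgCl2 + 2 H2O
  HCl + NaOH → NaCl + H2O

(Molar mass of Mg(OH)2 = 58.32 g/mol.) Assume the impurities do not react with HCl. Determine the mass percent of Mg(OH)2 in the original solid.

80.70 %

n(HCl) added = 0.05143 × 0.7711 = 0.03966 mol
n(NaOH) used in back-titration = 0.01301 × 0.5658 = 7.361 × 10^-3 mol
n(HCl) left over = 7.361 × 10^-3 mol (1:1 ratio)
n(HCl) consumed by analyte = 0.03966 − 7.361 × 10^-3 = 0.03230 mol
From the 1:2 ratio, n(Mg(OH)2) = 1/2 × 0.03230 = 0.01615 mol
mass of Mg(OH)2 = 0.01615 × 58.32 = 0.9418 g
% Mg(OH)2 = 0.9418 / 1.167 × 100 = 80.70 %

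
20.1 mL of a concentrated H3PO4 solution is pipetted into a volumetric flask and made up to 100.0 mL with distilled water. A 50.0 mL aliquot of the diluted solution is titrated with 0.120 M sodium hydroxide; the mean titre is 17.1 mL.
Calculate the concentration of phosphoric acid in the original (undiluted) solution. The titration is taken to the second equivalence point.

0.102 M

H3PO4 + 2 NaOH → Na2HPO4 + 2 H2O
n(NaOH) = 0.0171 × 0.120 = 2.05 × 10^-3 mol
From the 1:2 ratio, n(H3PO4) in the aliquot = 1/2 × 2.05 × 10^-3 = 1.03 × 10^-3 mol
[H3PO4]_dilute = 1.03 × 10^-3 / 0.0500 = 0.0205 mol/L
Dilution factor = 100.0 / 20.1 = 4.975
[H3PO4]_stock = 0.0205 × 4.975 = 0.102 mol/L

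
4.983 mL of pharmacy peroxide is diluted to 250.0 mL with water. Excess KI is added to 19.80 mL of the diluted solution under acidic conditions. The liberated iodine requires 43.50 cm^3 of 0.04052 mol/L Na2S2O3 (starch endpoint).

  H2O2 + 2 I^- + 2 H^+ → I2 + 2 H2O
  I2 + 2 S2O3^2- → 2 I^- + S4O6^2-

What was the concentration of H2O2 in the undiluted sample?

n(S2O3^2-) = 0.04350 × 0.04052 = 1.763 × 10^-3 mol
n(I2) = n(S2O3^2-)/2 = 8.813 × 10^-4 mol
n(H2O2) in the aliquot = 8.813 × 10^-4 mol (1:1 ratio)
[H2O2]_dilute = 8.813 × 10^-4 / 0.01980 = 0.04451 mol/L
[H2O2]_original = 0.04451 × 250.0/4.983 = 2.233 mol/L

2.233 mol/L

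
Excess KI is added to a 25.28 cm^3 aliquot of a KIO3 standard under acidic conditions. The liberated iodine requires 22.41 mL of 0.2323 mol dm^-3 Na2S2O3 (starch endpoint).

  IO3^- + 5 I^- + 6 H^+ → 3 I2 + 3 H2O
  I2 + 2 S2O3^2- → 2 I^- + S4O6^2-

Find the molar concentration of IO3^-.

n(S2O3^2-) = 0.02241 × 0.2323 = 5.206 × 10^-3 mol
n(I2) = n(S2O3^2-)/2 = 2.603 × 10^-3 mol
From the 1:3 ratio, n(IO3^-) in the aliquot = 1/3 × 2.603 × 10^-3 = 8.676 × 10^-4 mol
[IO3^-] = 8.676 × 10^-4 / 0.02528 = 0.03432 mol/L

0.03432 mol/L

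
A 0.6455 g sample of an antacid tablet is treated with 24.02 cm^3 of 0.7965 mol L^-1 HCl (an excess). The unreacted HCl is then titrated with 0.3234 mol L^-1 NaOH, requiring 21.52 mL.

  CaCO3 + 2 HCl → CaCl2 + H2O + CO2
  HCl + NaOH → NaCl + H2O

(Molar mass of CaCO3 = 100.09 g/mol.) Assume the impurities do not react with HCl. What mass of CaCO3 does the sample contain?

n(HCl) added = 0.02402 × 0.7965 = 0.01913 mol
n(NaOH) used in back-titration = 0.02152 × 0.3234 = 6.960 × 10^-3 mol
n(HCl) left over = 6.960 × 10^-3 mol (1:1 ratio)
n(HCl) consumed by analyte = 0.01913 − 6.960 × 10^-3 = 0.01217 mol
From the 1:2 ratio, n(CaCO3) = 1/2 × 0.01217 = 6.086 × 10^-3 mol
mass of CaCO3 = 6.086 × 10^-3 × 100.09 = 0.6092 g

0.6092 g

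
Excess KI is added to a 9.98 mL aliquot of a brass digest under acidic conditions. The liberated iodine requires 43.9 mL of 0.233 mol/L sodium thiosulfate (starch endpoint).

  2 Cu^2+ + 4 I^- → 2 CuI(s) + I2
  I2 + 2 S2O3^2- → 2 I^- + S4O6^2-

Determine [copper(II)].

n(S2O3^2-) = 0.0439 × 0.233 = 0.0102 mol
n(I2) = n(S2O3^2-)/2 = 5.11 × 10^-3 mol
From the 2:1 ratio, n(Cu2+) in the aliquot = 2/1 × 5.11 × 10^-3 = 0.0102 mol
[Cu2+] = 0.0102 / 0.00998 = 1.02 mol/L

1.02 mol/L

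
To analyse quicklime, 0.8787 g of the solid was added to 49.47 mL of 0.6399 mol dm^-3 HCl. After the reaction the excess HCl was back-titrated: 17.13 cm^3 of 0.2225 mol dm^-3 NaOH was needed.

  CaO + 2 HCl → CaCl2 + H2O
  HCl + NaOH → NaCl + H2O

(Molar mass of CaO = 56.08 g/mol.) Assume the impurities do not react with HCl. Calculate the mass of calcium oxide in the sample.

n(HCl) added = 0.04947 × 0.6399 = 0.03166 mol
n(NaOH) used in back-titration = 0.01713 × 0.2225 = 3.811 × 10^-3 mol
n(HCl) left over = 3.811 × 10^-3 mol (1:1 ratio)
n(HCl) consumed by analyte = 0.03166 − 3.811 × 10^-3 = 0.02784 mol
From the 1:2 ratio, n(CaO) = 1/2 × 0.02784 = 0.01392 mol
mass of CaO = 0.01392 × 56.08 = 0.7808 g

0.7808 g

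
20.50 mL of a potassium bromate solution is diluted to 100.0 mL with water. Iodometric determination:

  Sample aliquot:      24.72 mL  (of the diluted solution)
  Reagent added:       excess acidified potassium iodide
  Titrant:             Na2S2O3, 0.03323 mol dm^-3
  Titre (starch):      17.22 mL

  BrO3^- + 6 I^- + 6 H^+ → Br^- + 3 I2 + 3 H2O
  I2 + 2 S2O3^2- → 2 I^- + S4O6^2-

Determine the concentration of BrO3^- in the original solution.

n(S2O3^2-) = 0.01722 × 0.03323 = 5.722 × 10^-4 mol
n(I2) = n(S2O3^2-)/2 = 2.861 × 10^-4 mol
From the 1:3 ratio, n(BrO3^-) in the aliquot = 1/3 × 2.861 × 10^-4 = 9.537 × 10^-5 mol
[BrO3^-]_dilute = 9.537 × 10^-5 / 0.02472 = 0.003858 mol/L
[BrO3^-]_original = 0.003858 × 100.0/20.50 = 0.01882 mol/L

0.01882 mol/L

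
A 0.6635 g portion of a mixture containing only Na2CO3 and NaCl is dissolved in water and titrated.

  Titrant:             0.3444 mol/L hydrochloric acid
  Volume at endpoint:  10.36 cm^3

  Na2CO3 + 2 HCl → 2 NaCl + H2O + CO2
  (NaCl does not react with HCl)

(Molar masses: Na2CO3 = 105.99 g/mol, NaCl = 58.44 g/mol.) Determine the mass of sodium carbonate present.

0.1891 g

n(HCl) = 0.01036 × 0.3444 = 3.568 × 10^-3 mol
Let x = n(Na2CO3), y = n(NaCl).
Titrant: 2x = 3.568 × 10^-3;  mass: 105.99x + 58.44y = 0.6635
Solving, x = 1.784 × 10^-3 mol, y = 8.118 × 10^-3 mol
mass of Na2CO3 = 1.784 × 10^-3 × 105.99 = 0.1891 g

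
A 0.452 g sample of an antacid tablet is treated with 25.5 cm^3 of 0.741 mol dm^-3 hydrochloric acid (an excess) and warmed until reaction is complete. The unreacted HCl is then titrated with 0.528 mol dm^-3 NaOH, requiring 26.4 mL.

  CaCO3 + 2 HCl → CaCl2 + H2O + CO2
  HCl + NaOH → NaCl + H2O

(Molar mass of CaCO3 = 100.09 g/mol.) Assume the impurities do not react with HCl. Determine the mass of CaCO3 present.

n(HCl) added = 0.0255 × 0.741 = 0.0189 mol
n(NaOH) used in back-titration = 0.0264 × 0.528 = 0.0139 mol
n(HCl) left over = 0.0139 mol (1:1 ratio)
n(HCl) consumed by analyte = 0.0189 − 0.0139 = 4.96 × 10^-3 mol
From the 1:2 ratio, n(CaCO3) = 1/2 × 4.96 × 10^-3 = 2.48 × 10^-3 mol
mass of CaCO3 = 2.48 × 10^-3 × 100.09 = 0.248 g

0.248 g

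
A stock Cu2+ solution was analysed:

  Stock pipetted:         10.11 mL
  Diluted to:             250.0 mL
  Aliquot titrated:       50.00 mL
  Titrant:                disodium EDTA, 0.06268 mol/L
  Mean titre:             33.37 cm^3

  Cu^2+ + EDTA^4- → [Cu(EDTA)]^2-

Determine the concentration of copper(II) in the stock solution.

n(EDTA) = 0.03337 × 0.06268 = 2.092 × 10^-3 mol
n(Cu2+) in the aliquot = 2.092 × 10^-3 mol (1:1 ratio)
[Cu2+]_dilute = 2.092 × 10^-3 / 0.05000 = 0.04183 mol/L
Dilution factor = 250.0 / 10.11 = 24.73
[Cu2+]_stock = 0.04183 × 24.73 = 1.034 mol/L

1.034 mol/L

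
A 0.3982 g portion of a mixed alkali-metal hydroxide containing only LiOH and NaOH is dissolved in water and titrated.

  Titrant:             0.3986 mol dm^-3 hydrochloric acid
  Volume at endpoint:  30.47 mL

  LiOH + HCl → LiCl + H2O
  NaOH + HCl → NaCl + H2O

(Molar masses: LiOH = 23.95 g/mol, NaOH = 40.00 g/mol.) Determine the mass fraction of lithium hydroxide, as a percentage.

n(HCl) = 0.03047 × 0.3986 = 0.01215 mol
Let x = n(LiOH), y = n(NaOH).
Titrant: 1x + 1y = 0.01215;  mass: 23.95x + 40.00y = 0.3982
Solving, x = 5.459 × 10^-3 mol, y = 6.687 × 10^-3 mol
mass of LiOH = 5.459 × 10^-3 × 23.95 = 0.1307 g
% LiOH = 0.1307 / 0.3982 × 100 = 32.83 %

32.83 %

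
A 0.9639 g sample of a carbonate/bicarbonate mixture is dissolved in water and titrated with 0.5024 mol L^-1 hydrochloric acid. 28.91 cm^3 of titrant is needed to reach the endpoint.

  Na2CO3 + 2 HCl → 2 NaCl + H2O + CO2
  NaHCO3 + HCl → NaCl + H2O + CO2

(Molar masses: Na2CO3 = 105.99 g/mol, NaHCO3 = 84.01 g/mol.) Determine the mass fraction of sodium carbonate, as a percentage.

45.43 %

n(HCl) = 0.02891 × 0.5024 = 0.01452 mol
Let x = n(Na2CO3), y = n(NaHCO3).
Titrant: 2x + 1y = 0.01452;  mass: 105.99x + 84.01y = 0.9639
Solving, x = 4.132 × 10^-3 mol, y = 6.261 × 10^-3 mol
mass of Na2CO3 = 4.132 × 10^-3 × 105.99 = 0.4379 g
% Na2CO3 = 0.4379 / 0.9639 × 100 = 45.43 %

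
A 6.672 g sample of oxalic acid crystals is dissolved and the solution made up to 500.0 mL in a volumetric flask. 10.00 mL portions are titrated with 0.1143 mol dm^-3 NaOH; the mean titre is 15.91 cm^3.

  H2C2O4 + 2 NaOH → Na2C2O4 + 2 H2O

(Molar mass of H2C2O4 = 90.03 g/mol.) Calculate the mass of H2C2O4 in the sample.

4.093 g

n(NaOH) per titration = 0.01591 × 0.1143 = 1.819 × 10^-3 mol
From the 1:2 ratio, n(H2C2O4) in each aliquot = 1/2 × 1.819 × 10^-3 = 9.093 × 10^-4 mol
n(H2C2O4) in the whole flask = 9.093 × 10^-4 × 500.0/10.00 = 0.04546 mol
mass of H2C2O4 = 0.04546 × 90.03 = 4.093 g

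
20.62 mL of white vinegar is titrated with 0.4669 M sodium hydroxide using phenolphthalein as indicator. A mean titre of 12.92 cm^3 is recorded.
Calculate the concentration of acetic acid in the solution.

0.2925 M

CH3COOH + NaOH → CH3COONa + H2O
n(NaOH) = 0.01292 L × 0.4669 mol/L = 6.032 × 10^-3 mol
n(CH3COOH) = 6.032 × 10^-3 mol (1:1 mole ratio)
[CH3COOH] = 6.032 × 10^-3 mol / 0.02062 L = 0.2925 mol/L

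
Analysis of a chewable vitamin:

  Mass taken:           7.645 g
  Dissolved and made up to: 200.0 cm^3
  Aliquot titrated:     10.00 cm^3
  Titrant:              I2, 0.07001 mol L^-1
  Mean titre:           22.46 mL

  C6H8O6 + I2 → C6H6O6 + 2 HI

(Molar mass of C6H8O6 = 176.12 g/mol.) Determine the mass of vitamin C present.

n(I2) per titration = 0.02246 × 0.07001 = 1.572 × 10^-3 mol
n(C6H8O6) in each aliquot = 1.572 × 10^-3 mol (1:1 ratio)
n(C6H8O6) in the whole flask = 1.572 × 10^-3 × 200.0/10.00 = 0.03145 mol
mass of C6H8O6 = 0.03145 × 176.12 = 5.539 g

5.539 g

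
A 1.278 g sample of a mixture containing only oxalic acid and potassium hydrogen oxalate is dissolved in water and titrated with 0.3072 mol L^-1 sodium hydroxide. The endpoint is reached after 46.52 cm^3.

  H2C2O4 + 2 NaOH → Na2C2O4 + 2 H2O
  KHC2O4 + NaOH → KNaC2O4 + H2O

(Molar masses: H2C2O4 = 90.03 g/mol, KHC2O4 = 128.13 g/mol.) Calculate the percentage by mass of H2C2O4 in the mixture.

23.44 %

n(NaOH) = 0.04652 × 0.3072 = 0.01429 mol
Let x = n(H2C2O4), y = n(KHC2O4).
Titrant: 2x + 1y = 0.01429;  mass: 90.03x + 128.13y = 1.278
Solving, x = 3.327 × 10^-3 mol, y = 7.636 × 10^-3 mol
mass of H2C2O4 = 3.327 × 10^-3 × 90.03 = 0.2996 g
% H2C2O4 = 0.2996 / 1.278 × 100 = 23.44 %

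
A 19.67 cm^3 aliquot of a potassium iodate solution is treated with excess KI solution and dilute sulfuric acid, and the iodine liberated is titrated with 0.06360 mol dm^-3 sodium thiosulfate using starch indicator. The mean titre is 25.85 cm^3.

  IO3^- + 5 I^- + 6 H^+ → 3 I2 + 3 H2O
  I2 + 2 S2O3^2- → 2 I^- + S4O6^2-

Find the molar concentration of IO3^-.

0.01393 mol/L

n(S2O3^2-) = 0.02585 × 0.06360 = 1.644 × 10^-3 mol
n(I2) = n(S2O3^2-)/2 = 8.220 × 10^-4 mol
From the 1:3 ratio, n(IO3^-) in the aliquot = 1/3 × 8.220 × 10^-4 = 2.740 × 10^-4 mol
[IO3^-] = 2.740 × 10^-4 / 0.01967 = 0.01393 mol/L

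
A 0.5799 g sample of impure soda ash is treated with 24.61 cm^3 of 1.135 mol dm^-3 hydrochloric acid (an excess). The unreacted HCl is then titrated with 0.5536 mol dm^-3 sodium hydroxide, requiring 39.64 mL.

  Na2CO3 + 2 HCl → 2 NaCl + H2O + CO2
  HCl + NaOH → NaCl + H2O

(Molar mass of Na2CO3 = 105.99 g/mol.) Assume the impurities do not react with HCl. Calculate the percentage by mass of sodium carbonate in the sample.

54.72 %

n(HCl) added = 0.02461 × 1.135 = 0.02793 mol
n(NaOH) used in back-titration = 0.03964 × 0.5536 = 0.02194 mol
n(HCl) left over = 0.02194 mol (1:1 ratio)
n(HCl) consumed by analyte = 0.02793 − 0.02194 = 5.988 × 10^-3 mol
From the 1:2 ratio, n(Na2CO3) = 1/2 × 5.988 × 10^-3 = 2.994 × 10^-3 mol
mass of Na2CO3 = 2.994 × 10^-3 × 105.99 = 0.3173 g
% Na2CO3 = 0.3173 / 0.5799 × 100 = 54.72 %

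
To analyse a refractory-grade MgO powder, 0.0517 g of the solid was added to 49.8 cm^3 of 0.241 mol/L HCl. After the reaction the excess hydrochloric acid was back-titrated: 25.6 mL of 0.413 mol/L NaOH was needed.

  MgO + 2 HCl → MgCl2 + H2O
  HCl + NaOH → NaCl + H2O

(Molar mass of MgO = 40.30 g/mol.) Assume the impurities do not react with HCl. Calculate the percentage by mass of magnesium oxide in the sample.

55.7 %

n(HCl) added = 0.0498 × 0.241 = 0.0120 mol
n(NaOH) used in back-titration = 0.0256 × 0.413 = 0.0106 mol
n(HCl) left over = 0.0106 mol (1:1 ratio)
n(HCl) consumed by analyte = 0.0120 − 0.0106 = 1.43 × 10^-3 mol
From the 1:2 ratio, n(MgO) = 1/2 × 1.43 × 10^-3 = 7.14 × 10^-4 mol
mass of MgO = 7.14 × 10^-4 × 40.30 = 0.0288 g
% MgO = 0.0288 / 0.0517 × 100 = 55.7 %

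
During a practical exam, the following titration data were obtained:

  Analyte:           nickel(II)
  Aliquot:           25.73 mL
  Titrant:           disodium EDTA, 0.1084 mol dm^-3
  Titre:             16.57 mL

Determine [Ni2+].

0.06981 mol/L

Ni^2+ + EDTA^4- → [Ni(EDTA)]^2-
n(EDTA) = 0.01657 L × 0.1084 mol/L = 1.796 × 10^-3 mol
n(Ni2+) = 1.796 × 10^-3 mol (1:1 mole ratio)
[Ni2+] = 1.796 × 10^-3 mol / 0.02573 L = 0.06981 mol/L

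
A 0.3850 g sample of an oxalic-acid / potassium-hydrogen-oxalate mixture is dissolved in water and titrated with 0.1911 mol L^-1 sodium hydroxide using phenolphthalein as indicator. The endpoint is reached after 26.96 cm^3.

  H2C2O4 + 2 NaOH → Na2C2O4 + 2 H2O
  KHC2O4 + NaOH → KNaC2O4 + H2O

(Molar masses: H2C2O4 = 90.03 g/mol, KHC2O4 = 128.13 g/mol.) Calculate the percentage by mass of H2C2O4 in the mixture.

n(NaOH) = 0.02696 × 0.1911 = 5.152 × 10^-3 mol
Let x = n(H2C2O4), y = n(KHC2O4).
Titrant: 2x + 1y = 5.152 × 10^-3;  mass: 90.03x + 128.13y = 0.3850
Solving, x = 1.655 × 10^-3 mol, y = 1.842 × 10^-3 mol
mass of H2C2O4 = 1.655 × 10^-3 × 90.03 = 0.1490 g
% H2C2O4 = 0.1490 / 0.3850 × 100 = 38.70 %

38.70 %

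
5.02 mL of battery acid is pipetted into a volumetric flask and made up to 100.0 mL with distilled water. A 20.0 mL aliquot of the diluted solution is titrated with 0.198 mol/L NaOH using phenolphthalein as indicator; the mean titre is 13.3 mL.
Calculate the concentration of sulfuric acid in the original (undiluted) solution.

H2SO4 + 2 NaOH → Na2SO4 + 2 H2O
n(NaOH) = 0.0133 × 0.198 = 2.63 × 10^-3 mol
From the 1:2 ratio, n(H2SO4) in the aliquot = 1/2 × 2.63 × 10^-3 = 1.32 × 10^-3 mol
[H2SO4]_dilute = 1.32 × 10^-3 / 0.0200 = 0.0658 mol/L
Dilution factor = 100.0 / 5.02 = 19.92
[H2SO4]_stock = 0.0658 × 19.92 = 1.31 mol/L

1.31 mol/L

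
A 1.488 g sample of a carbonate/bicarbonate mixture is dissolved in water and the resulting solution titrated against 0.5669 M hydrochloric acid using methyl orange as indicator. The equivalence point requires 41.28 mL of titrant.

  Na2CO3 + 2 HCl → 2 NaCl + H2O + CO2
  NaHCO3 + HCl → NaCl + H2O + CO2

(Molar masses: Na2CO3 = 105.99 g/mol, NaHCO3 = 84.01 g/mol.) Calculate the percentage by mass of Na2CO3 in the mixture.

54.89 %

n(HCl) = 0.04128 × 0.5669 = 0.02340 mol
Let x = n(Na2CO3), y = n(NaHCO3).
Titrant: 2x + 1y = 0.02340;  mass: 105.99x + 84.01y = 1.488
Solving, x = 7.705 × 10^-3 mol, y = 7.991 × 10^-3 mol
mass of Na2CO3 = 7.705 × 10^-3 × 105.99 = 0.8167 g
% Na2CO3 = 0.8167 / 1.488 × 100 = 54.89 %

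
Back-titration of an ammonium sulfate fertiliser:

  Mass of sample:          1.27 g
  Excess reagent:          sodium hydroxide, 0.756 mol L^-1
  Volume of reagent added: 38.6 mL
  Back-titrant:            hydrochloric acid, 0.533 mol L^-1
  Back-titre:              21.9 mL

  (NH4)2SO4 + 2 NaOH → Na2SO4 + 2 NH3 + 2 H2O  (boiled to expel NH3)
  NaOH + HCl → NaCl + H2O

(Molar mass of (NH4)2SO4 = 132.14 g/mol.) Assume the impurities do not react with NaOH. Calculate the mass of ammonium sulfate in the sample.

1.16 g

n(NaOH) added = 0.0386 × 0.756 = 0.0292 mol
n(HCl) used in back-titration = 0.0219 × 0.533 = 0.0117 mol
n(NaOH) left over = 0.0117 mol (1:1 ratio)
n(NaOH) consumed by analyte = 0.0292 − 0.0117 = 0.0175 mol
From the 1:2 ratio, n((NH4)2SO4) = 1/2 × 0.0175 = 8.75 × 10^-3 mol
mass of (NH4)2SO4 = 8.75 × 10^-3 × 132.14 = 1.16 g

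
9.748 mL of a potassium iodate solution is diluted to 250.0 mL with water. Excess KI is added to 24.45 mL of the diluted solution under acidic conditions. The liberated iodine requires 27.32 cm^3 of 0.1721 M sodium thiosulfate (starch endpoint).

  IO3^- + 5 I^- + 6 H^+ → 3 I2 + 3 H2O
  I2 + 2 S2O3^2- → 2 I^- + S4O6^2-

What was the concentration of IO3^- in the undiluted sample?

n(S2O3^2-) = 0.02732 × 0.1721 = 4.702 × 10^-3 mol
n(I2) = n(S2O3^2-)/2 = 2.351 × 10^-3 mol
From the 1:3 ratio, n(IO3^-) in the aliquot = 1/3 × 2.351 × 10^-3 = 7.836 × 10^-4 mol
[IO3^-]_dilute = 7.836 × 10^-4 / 0.02445 = 0.03205 mol/L
[IO3^-]_original = 0.03205 × 250.0/9.748 = 0.8220 mol/L

0.8220 M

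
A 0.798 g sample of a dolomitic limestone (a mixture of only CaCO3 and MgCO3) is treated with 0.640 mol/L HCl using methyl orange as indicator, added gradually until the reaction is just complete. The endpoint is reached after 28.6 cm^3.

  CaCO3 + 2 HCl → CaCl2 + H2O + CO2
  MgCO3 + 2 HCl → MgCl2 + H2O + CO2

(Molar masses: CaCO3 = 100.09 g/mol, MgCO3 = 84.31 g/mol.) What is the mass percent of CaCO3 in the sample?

n(HCl) = 0.0286 × 0.640 = 0.0183 mol
Let x = n(CaCO3), y = n(MgCO3).
Titrant: 2x + 2y = 0.0183;  mass: 100.09x + 84.31y = 0.798
Solving, x = 1.67 × 10^-3 mol, y = 7.48 × 10^-3 mol
mass of CaCO3 = 1.67 × 10^-3 × 100.09 = 0.167 g
% CaCO3 = 0.167 / 0.798 × 100 = 21.0 %

21.0 %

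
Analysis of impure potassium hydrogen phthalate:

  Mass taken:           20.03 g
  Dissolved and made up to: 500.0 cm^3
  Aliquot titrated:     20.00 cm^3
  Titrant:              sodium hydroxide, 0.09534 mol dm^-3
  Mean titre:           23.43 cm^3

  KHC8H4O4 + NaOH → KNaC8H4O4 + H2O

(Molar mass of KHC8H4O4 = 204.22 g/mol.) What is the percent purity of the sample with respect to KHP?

n(NaOH) per titration = 0.02343 × 0.09534 = 2.234 × 10^-3 mol
n(KHC8H4O4) in each aliquot = 2.234 × 10^-3 mol (1:1 ratio)
n(KHC8H4O4) in the whole flask = 2.234 × 10^-3 × 500.0/20.00 = 0.05585 mol
mass of KHC8H4O4 = 0.05585 × 204.22 = 11.40 g
% KHC8H4O4 = 11.40 / 20.03 × 100 = 56.94 %

56.94 %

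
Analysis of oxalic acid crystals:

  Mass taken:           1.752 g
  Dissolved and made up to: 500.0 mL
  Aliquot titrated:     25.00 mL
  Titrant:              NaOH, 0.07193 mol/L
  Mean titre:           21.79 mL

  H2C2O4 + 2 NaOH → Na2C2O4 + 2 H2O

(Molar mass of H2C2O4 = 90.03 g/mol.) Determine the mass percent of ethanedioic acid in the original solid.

80.54 %

n(NaOH) per titration = 0.02179 × 0.07193 = 1.567 × 10^-3 mol
From the 1:2 ratio, n(H2C2O4) in each aliquot = 1/2 × 1.567 × 10^-3 = 7.837 × 10^-4 mol
n(H2C2O4) in the whole flask = 7.837 × 10^-4 × 500.0/25.00 = 0.01567 mol
mass of H2C2O4 = 0.01567 × 90.03 = 1.411 g
% H2C2O4 = 1.411 / 1.752 × 100 = 80.54 %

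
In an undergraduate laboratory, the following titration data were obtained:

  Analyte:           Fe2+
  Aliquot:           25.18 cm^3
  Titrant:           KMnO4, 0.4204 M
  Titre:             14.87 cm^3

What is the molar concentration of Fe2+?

MnO4^- + 5 Fe^2+ + 8 H^+ → Mn^2+ + 5 Fe^3+ + 4 H2O
n(KMnO4) = 0.01487 L × 0.4204 mol/L = 6.251 × 10^-3 mol
From the 5:1 mole ratio, n(Fe2+) = 5/1 × 6.251 × 10^-3 = 0.03126 mol
[Fe2+] = 0.03126 mol / 0.02518 L = 1.241 mol/L

1.241 M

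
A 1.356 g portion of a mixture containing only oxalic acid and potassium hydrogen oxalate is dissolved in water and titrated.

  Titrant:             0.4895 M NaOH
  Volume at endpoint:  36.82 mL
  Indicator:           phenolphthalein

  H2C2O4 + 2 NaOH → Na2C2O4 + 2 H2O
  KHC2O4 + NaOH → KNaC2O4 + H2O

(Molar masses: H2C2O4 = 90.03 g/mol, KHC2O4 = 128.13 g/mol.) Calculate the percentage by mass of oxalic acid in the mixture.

n(NaOH) = 0.03682 × 0.4895 = 0.01802 mol
Let x = n(H2C2O4), y = n(KHC2O4).
Titrant: 2x + 1y = 0.01802;  mass: 90.03x + 128.13y = 1.356
Solving, x = 5.735 × 10^-3 mol, y = 6.553 × 10^-3 mol
mass of H2C2O4 = 5.735 × 10^-3 × 90.03 = 0.5163 g
% H2C2O4 = 0.5163 / 1.356 × 100 = 38.08 %

38.08 %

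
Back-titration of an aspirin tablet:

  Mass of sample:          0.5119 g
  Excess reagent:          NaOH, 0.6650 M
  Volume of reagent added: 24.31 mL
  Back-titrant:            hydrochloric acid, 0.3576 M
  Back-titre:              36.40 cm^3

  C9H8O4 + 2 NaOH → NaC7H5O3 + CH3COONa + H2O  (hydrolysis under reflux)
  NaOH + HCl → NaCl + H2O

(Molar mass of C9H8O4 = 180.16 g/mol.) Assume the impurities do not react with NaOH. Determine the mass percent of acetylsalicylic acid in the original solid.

55.42 %

n(NaOH) added = 0.02431 × 0.6650 = 0.01617 mol
n(HCl) used in back-titration = 0.03640 × 0.3576 = 0.01302 mol
n(NaOH) left over = 0.01302 mol (1:1 ratio)
n(NaOH) consumed by analyte = 0.01617 − 0.01302 = 3.150 × 10^-3 mol
From the 1:2 ratio, n(C9H8O4) = 1/2 × 3.150 × 10^-3 = 1.575 × 10^-3 mol
mass of C9H8O4 = 1.575 × 10^-3 × 180.16 = 0.2837 g
% C9H8O4 = 0.2837 / 0.5119 × 100 = 55.42 %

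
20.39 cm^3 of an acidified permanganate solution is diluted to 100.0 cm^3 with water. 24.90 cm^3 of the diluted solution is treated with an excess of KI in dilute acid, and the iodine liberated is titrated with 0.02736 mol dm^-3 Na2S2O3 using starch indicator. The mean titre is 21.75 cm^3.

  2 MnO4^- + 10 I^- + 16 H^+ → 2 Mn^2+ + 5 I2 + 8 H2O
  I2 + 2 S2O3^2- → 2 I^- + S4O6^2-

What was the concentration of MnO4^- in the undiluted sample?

0.02344 mol/L

n(S2O3^2-) = 0.02175 × 0.02736 = 5.951 × 10^-4 mol
n(I2) = n(S2O3^2-)/2 = 2.975 × 10^-4 mol
From the 2:5 ratio, n(MnO4^-) in the aliquot = 2/5 × 2.975 × 10^-4 = 1.190 × 10^-4 mol
[MnO4^-]_dilute = 1.190 × 10^-4 / 0.02490 = 0.004780 mol/L
[MnO4^-]_original = 0.004780 × 100.0/20.39 = 0.02344 mol/L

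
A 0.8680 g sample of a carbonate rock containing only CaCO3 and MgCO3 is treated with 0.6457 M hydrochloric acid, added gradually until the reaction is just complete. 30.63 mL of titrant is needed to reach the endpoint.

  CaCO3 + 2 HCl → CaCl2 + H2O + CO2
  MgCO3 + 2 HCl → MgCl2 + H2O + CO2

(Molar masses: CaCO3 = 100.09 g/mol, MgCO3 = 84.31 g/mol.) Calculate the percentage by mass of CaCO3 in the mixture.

25.04 %

n(HCl) = 0.03063 × 0.6457 = 0.01978 mol
Let x = n(CaCO3), y = n(MgCO3).
Titrant: 2x + 2y = 0.01978;  mass: 100.09x + 84.31y = 0.8680
Solving, x = 2.172 × 10^-3 mol, y = 7.717 × 10^-3 mol
mass of CaCO3 = 2.172 × 10^-3 × 100.09 = 0.2174 g
% CaCO3 = 0.2174 / 0.8680 × 100 = 25.04 %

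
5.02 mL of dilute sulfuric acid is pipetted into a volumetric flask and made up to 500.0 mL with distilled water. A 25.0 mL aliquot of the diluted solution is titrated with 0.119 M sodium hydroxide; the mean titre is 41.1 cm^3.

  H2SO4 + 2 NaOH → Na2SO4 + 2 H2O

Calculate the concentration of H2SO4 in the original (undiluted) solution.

9.74 M

n(NaOH) = 0.0411 × 0.119 = 4.89 × 10^-3 mol
From the 1:2 ratio, n(H2SO4) in the aliquot = 1/2 × 4.89 × 10^-3 = 2.45 × 10^-3 mol
[H2SO4]_dilute = 2.45 × 10^-3 / 0.0250 = 0.0978 mol/L
Dilution factor = 500.0 / 5.02 = 99.60
[H2SO4]_stock = 0.0978 × 99.60 = 9.74 mol/L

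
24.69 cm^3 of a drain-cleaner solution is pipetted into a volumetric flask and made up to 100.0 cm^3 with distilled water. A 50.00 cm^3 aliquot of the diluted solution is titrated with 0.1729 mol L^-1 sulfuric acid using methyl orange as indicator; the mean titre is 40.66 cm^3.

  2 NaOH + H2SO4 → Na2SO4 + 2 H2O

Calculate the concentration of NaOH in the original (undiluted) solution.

1.139 mol/L

n(H2SO4) = 0.04066 × 0.1729 = 7.030 × 10^-3 mol
From the 2:1 ratio, n(NaOH) in the aliquot = 2/1 × 7.030 × 10^-3 = 0.01406 mol
[NaOH]_dilute = 0.01406 / 0.05000 = 0.2812 mol/L
Dilution factor = 100.0 / 24.69 = 4.050
[NaOH]_stock = 0.2812 × 4.050 = 1.139 mol/L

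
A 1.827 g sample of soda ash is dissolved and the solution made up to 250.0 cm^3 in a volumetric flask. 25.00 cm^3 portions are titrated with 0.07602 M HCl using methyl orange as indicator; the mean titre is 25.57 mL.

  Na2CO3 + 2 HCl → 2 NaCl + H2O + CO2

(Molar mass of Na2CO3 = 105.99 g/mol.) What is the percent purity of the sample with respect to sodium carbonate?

n(HCl) per titration = 0.02557 × 0.07602 = 1.944 × 10^-3 mol
From the 1:2 ratio, n(Na2CO3) in each aliquot = 1/2 × 1.944 × 10^-3 = 9.719 × 10^-4 mol
n(Na2CO3) in the whole flask = 9.719 × 10^-4 × 250.0/25.00 = 9.719 × 10^-3 mol
mass of Na2CO3 = 9.719 × 10^-3 × 105.99 = 1.030 g
% Na2CO3 = 1.030 / 1.827 × 100 = 56.38 %

56.38 %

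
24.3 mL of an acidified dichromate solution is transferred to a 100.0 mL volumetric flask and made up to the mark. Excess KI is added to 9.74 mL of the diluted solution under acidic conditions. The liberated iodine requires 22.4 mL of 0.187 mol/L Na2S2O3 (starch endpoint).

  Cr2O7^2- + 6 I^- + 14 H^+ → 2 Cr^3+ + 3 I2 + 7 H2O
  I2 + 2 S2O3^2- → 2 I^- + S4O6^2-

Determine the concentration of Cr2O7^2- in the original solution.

n(S2O3^2-) = 0.0224 × 0.187 = 4.19 × 10^-3 mol
n(I2) = n(S2O3^2-)/2 = 2.09 × 10^-3 mol
From the 1:3 ratio, n(Cr2O7^2-) in the aliquot = 1/3 × 2.09 × 10^-3 = 6.98 × 10^-4 mol
[Cr2O7^2-]_dilute = 6.98 × 10^-4 / 0.00974 = 0.0717 mol/L
[Cr2O7^2-]_original = 0.0717 × 100.0/24.3 = 0.295 mol/L

0.295 mol/L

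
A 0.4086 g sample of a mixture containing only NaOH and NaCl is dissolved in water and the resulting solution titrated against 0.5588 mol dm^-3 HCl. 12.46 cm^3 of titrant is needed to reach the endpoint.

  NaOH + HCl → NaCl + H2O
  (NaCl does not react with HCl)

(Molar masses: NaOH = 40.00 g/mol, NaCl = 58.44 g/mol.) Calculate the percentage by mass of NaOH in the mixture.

68.16 %

n(HCl) = 0.01246 × 0.5588 = 6.963 × 10^-3 mol
Let x = n(NaOH), y = n(NaCl).
Titrant: 1x = 6.963 × 10^-3;  mass: 40.00x + 58.44y = 0.4086
Solving, x = 6.963 × 10^-3 mol, y = 2.226 × 10^-3 mol
mass of NaOH = 6.963 × 10^-3 × 40.00 = 0.2785 g
% NaOH = 0.2785 / 0.4086 × 100 = 68.16 %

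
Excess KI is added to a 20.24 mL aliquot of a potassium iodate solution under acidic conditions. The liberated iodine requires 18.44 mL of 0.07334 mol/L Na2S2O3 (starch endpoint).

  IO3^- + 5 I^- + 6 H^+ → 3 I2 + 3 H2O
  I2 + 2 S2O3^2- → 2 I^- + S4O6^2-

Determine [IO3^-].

0.01114 mol/L

n(S2O3^2-) = 0.01844 × 0.07334 = 1.352 × 10^-3 mol
n(I2) = n(S2O3^2-)/2 = 6.762 × 10^-4 mol
From the 1:3 ratio, n(IO3^-) in the aliquot = 1/3 × 6.762 × 10^-4 = 2.254 × 10^-4 mol
[IO3^-] = 2.254 × 10^-4 / 0.02024 = 0.01114 mol/L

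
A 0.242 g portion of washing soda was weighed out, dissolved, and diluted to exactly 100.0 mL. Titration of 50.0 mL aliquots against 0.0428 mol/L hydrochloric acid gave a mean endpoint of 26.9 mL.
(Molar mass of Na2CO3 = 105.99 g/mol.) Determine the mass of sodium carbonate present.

0.122 g

Na2CO3 + 2 HCl → 2 NaCl + H2O + CO2
n(HCl) per titration = 0.0269 × 0.0428 = 1.15 × 10^-3 mol
From the 1:2 ratio, n(Na2CO3) in each aliquot = 1/2 × 1.15 × 10^-3 = 5.76 × 10^-4 mol
n(Na2CO3) in the whole flask = 5.76 × 10^-4 × 100.0/50.0 = 1.15 × 10^-3 mol
mass of Na2CO3 = 1.15 × 10^-3 × 105.99 = 0.122 g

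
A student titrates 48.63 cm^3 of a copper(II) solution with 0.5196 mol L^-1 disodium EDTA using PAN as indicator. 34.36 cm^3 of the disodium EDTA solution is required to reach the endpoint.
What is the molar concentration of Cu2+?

Cu^2+ + EDTA^4- → [Cu(EDTA)]^2-
n(EDTA) = 0.03436 L × 0.5196 mol/L = 0.01785 mol
n(Cu2+) = 0.01785 mol (1:1 mole ratio)
[Cu2+] = 0.01785 mol / 0.04863 L = 0.3671 mol/L

0.3671 mol/L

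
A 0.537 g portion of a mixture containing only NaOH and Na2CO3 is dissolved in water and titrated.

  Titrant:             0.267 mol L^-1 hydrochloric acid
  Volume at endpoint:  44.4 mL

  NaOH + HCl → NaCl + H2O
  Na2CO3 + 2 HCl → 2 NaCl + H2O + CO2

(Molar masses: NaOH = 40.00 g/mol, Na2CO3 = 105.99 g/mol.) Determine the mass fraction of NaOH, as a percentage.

n(HCl) = 0.0444 × 0.267 = 0.0119 mol
Let x = n(NaOH), y = n(Na2CO3).
Titrant: 1x + 2y = 0.0119;  mass: 40.00x + 105.99y = 0.537
Solving, x = 7.02 × 10^-3 mol, y = 2.42 × 10^-3 mol
mass of NaOH = 7.02 × 10^-3 × 40.00 = 0.281 g
% NaOH = 0.281 / 0.537 × 100 = 52.3 %

52.3 %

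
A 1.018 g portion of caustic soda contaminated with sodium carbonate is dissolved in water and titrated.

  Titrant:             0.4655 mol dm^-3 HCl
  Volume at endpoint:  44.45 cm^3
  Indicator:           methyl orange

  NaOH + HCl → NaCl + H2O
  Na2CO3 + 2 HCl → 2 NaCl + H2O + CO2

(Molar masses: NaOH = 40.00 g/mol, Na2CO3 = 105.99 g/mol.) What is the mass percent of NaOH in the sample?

n(HCl) = 0.04445 × 0.4655 = 0.02069 mol
Let x = n(NaOH), y = n(Na2CO3).
Titrant: 1x + 2y = 0.02069;  mass: 40.00x + 105.99y = 1.018
Solving, x = 6.044 × 10^-3 mol, y = 7.324 × 10^-3 mol
mass of NaOH = 6.044 × 10^-3 × 40.00 = 0.2418 g
% NaOH = 0.2418 / 1.018 × 100 = 23.75 %

23.75 %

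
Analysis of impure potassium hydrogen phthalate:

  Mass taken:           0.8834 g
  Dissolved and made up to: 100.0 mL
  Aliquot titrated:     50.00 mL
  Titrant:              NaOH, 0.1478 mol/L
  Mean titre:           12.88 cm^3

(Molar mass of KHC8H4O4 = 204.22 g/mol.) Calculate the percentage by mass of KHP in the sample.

KHC8H4O4 + NaOH → KNaC8H4O4 + H2O
n(NaOH) per titration = 0.01288 × 0.1478 = 1.904 × 10^-3 mol
n(KHC8H4O4) in each aliquot = 1.904 × 10^-3 mol (1:1 ratio)
n(KHC8H4O4) in the whole flask = 1.904 × 10^-3 × 100.0/50.00 = 3.807 × 10^-3 mol
mass of KHC8H4O4 = 3.807 × 10^-3 × 204.22 = 0.7775 g
% KHC8H4O4 = 0.7775 / 0.8834 × 100 = 88.02 %

88.02 %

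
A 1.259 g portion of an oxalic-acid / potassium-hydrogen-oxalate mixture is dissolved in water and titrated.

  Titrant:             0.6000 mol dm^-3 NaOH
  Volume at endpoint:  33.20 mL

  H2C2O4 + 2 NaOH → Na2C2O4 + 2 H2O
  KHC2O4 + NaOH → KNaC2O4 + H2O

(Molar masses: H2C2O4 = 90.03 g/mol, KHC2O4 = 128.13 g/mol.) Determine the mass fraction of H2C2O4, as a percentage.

n(NaOH) = 0.03320 × 0.6000 = 0.01992 mol
Let x = n(H2C2O4), y = n(KHC2O4).
Titrant: 2x + 1y = 0.01992;  mass: 90.03x + 128.13y = 1.259
Solving, x = 7.780 × 10^-3 mol, y = 4.359 × 10^-3 mol
mass of H2C2O4 = 7.780 × 10^-3 × 90.03 = 0.7005 g
% H2C2O4 = 0.7005 / 1.259 × 100 = 55.64 %

55.64 %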